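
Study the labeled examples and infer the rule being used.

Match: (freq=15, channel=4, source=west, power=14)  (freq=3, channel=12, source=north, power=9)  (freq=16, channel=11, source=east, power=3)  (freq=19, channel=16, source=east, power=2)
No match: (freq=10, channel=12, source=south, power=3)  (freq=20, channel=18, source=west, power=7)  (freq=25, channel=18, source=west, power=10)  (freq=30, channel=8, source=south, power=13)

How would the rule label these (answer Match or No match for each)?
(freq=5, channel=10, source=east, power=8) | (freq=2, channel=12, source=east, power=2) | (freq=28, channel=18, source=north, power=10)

Rule: freq ≠ 10 AND freq ≤ 19. This holds for each 'Match' example and fails for each 'No match' one.
(freq=5, channel=10, source=east, power=8) — freq = 5, hence Match. (freq=2, channel=12, source=east, power=2) — freq = 2, hence Match. (freq=28, channel=18, source=north, power=10) — freq = 28, hence No match.

Match, Match, No match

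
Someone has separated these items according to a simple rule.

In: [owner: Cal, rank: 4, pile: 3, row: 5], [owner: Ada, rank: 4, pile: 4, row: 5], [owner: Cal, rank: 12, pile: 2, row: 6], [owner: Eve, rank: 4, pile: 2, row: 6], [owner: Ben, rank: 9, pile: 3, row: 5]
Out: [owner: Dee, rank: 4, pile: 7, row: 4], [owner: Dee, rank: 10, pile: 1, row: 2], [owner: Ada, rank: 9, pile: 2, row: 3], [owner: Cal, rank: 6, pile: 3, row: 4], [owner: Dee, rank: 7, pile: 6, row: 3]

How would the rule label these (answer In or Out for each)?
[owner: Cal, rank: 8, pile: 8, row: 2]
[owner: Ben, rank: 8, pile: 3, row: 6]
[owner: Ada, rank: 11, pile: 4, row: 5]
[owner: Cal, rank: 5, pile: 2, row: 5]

Rule: row ≥ 5. This holds for each 'In' example and fails for each 'Out' one.
[owner: Cal, rank: 8, pile: 8, row: 2]: Out (row = 2). [owner: Ben, rank: 8, pile: 3, row: 6]: In (row = 6). [owner: Ada, rank: 11, pile: 4, row: 5]: In (row = 5). [owner: Cal, rank: 5, pile: 2, row: 5]: In (row = 5).

Out, In, In, In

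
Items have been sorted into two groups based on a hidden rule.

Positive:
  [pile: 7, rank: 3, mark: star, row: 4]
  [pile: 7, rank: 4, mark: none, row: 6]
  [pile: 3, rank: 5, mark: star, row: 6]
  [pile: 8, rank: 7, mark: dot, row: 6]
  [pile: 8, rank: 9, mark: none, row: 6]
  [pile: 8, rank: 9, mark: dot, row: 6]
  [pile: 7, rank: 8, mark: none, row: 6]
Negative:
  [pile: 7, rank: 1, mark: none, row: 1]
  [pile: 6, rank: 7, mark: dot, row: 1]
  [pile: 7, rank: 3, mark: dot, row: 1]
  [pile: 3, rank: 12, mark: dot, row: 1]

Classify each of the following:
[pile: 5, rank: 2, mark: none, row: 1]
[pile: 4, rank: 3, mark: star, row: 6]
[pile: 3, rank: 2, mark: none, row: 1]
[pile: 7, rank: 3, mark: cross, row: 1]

The distinguishing property — row ≥ 4 — holds for all the 'Positive' cases and none of the 'Negative' cases.

Negative, Positive, Negative, Negative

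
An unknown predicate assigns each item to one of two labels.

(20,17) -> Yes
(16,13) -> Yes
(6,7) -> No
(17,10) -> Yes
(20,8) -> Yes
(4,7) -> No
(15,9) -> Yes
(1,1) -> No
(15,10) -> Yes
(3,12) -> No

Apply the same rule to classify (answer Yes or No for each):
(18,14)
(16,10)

Yes, Yes

The simplest hypothesis consistent with all the labels is: first > second.
(18,14) — 18 > 14, hence Yes. (16,10) — 16 > 10, hence Yes.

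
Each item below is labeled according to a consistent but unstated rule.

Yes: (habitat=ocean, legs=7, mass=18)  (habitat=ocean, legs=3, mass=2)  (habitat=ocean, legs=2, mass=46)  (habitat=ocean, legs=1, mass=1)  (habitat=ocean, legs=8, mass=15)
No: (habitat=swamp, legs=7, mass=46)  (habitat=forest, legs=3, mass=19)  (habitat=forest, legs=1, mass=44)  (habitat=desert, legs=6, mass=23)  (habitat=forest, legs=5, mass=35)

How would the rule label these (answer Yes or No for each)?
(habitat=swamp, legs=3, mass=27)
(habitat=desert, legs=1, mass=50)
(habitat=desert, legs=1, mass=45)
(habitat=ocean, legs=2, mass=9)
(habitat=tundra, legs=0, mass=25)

Checking candidate rules against both groups, what survives is: habitat is ocean.
(habitat=swamp, legs=3, mass=27): habitat is swamp — doesn't qualify, so No. (habitat=desert, legs=1, mass=50): habitat is desert — doesn't qualify, so No. (habitat=desert, legs=1, mass=45): habitat is desert — doesn't qualify, so No. (habitat=ocean, legs=2, mass=9): habitat is ocean — satisfies this, so Yes. (habitat=tundra, legs=0, mass=25): habitat is tundra — doesn't qualify, so No.

No, No, No, Yes, No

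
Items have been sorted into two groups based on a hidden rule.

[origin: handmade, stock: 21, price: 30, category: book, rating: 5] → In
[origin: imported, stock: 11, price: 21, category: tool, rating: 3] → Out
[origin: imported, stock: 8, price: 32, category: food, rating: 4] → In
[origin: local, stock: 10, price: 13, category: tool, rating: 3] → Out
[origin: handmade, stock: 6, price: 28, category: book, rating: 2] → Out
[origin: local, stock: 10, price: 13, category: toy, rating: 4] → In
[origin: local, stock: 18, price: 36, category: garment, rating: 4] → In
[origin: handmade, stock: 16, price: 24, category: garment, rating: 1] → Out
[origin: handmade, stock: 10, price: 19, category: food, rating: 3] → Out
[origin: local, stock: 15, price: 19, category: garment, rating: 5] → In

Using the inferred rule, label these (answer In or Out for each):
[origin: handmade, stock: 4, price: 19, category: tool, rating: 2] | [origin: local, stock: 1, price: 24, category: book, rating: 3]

Out, Out

The distinguishing property — rating ≥ 4 — holds for all the 'In' cases and none of the 'Out' cases.
[origin: handmade, stock: 4, price: 19, category: tool, rating: 2]: rating = 2 — does not fit, so Out. [origin: local, stock: 1, price: 24, category: book, rating: 3]: rating = 3 — does not fit, so Out.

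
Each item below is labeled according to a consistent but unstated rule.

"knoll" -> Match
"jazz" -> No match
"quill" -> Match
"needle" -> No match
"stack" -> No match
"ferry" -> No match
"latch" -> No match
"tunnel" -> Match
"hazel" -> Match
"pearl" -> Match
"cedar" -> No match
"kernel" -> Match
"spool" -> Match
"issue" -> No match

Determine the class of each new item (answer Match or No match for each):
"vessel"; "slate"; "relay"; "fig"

Match, No match, No match, No match

The rule appears to be: ends with 'l'.
"vessel": Match (ends with 'l').
"slate": No match (ends with 'e').
"relay": No match (ends with 'y').
"fig": No match (ends with 'g').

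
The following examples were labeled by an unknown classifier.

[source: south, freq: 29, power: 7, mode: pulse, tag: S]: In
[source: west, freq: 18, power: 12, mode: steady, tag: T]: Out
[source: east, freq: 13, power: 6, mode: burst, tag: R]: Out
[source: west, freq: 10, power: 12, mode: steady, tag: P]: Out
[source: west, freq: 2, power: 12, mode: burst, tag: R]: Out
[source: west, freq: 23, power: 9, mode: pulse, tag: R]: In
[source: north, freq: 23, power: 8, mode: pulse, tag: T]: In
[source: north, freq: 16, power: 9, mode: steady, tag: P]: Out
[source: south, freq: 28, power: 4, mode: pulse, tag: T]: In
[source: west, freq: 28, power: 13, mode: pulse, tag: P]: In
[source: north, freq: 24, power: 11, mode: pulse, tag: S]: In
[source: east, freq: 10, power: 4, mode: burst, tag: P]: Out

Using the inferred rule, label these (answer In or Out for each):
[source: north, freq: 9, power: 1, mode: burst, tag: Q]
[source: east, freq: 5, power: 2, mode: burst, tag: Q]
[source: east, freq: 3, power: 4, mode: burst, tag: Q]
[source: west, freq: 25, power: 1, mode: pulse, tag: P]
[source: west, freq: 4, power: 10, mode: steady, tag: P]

Out, Out, Out, In, Out

'In' ⟺ mode is pulse.
[source: north, freq: 9, power: 1, mode: burst, tag: Q]: mode is burst — does not pass, so Out. [source: east, freq: 5, power: 2, mode: burst, tag: Q]: mode is burst — does not pass, so Out. [source: east, freq: 3, power: 4, mode: burst, tag: Q]: mode is burst — does not pass, so Out. [source: west, freq: 25, power: 1, mode: pulse, tag: P]: mode is pulse — satisfies this, so In. [source: west, freq: 4, power: 10, mode: steady, tag: P]: mode is steady — does not pass, so Out.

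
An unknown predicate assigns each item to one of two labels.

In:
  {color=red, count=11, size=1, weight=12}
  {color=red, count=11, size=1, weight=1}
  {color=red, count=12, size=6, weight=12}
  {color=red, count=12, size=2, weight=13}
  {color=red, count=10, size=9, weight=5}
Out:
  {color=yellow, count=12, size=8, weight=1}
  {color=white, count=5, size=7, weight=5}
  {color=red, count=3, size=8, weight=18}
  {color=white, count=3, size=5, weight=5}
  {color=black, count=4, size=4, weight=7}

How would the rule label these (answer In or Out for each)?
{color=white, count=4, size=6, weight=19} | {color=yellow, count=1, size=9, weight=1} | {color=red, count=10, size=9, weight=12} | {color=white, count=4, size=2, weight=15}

The classifier is using: color is red AND count ≥ 4.

Out, Out, In, Out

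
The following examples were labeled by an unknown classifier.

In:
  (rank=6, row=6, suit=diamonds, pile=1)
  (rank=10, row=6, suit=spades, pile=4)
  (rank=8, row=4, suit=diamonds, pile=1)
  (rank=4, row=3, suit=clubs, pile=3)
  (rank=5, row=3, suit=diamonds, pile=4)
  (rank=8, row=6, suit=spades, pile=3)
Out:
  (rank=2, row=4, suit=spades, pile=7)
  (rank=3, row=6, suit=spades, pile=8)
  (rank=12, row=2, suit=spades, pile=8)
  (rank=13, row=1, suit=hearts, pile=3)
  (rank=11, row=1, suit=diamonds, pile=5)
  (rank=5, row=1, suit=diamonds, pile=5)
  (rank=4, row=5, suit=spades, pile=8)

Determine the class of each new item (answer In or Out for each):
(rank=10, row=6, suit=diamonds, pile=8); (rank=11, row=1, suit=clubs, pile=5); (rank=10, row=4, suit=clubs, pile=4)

Out, Out, In

The simplest hypothesis consistent with all the labels is: row ≥ 2 AND pile ≤ 4.
(rank=10, row=6, suit=diamonds, pile=8) — row = 6, pile = 8, hence Out. (rank=11, row=1, suit=clubs, pile=5) — row = 1, pile = 5, hence Out. (rank=10, row=4, suit=clubs, pile=4) — row = 4, pile = 4, hence In.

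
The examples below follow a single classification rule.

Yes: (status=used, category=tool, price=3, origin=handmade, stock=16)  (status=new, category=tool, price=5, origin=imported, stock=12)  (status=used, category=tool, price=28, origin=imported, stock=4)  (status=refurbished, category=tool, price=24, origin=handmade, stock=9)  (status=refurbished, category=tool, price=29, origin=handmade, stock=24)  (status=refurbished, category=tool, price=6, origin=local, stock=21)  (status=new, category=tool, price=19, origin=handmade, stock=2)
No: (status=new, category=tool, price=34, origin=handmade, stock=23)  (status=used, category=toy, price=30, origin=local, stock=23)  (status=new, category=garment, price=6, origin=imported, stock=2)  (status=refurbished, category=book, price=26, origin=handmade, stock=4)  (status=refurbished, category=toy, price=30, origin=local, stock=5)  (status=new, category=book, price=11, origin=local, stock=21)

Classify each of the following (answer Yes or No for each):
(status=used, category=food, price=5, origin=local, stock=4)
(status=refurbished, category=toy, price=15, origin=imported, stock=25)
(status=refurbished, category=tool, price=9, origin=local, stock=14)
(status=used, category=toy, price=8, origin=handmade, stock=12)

The classifier is using: category is tool AND price ≤ 29.

No, No, Yes, No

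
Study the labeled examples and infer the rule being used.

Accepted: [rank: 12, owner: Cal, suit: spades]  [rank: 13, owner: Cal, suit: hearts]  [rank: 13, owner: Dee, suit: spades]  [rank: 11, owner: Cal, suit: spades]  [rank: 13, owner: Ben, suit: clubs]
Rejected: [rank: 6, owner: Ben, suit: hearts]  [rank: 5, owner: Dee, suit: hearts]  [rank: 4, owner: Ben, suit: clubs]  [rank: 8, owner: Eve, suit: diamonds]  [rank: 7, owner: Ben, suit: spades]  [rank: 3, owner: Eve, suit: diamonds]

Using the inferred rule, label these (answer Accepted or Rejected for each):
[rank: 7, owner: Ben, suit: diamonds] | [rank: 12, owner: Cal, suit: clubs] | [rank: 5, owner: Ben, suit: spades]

One predicate separates the groups cleanly: rank ≥ 11.
[rank: 7, owner: Ben, suit: diamonds]: rank = 7, doesn't qualify → Rejected.
[rank: 12, owner: Cal, suit: clubs]: rank = 12, satisfies this → Accepted.
[rank: 5, owner: Ben, suit: spades]: rank = 5, doesn't qualify → Rejected.

Rejected, Accepted, Rejected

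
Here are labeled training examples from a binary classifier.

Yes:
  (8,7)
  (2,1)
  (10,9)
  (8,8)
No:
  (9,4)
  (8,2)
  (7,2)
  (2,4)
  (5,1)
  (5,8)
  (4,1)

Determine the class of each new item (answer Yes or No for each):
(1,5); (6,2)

No, No

The pattern is that an item is 'Yes' exactly when: |first − second| ≤ 1.
(1,5) — |1−5| = 4, hence No.
(6,2) — |6−2| = 4, hence No.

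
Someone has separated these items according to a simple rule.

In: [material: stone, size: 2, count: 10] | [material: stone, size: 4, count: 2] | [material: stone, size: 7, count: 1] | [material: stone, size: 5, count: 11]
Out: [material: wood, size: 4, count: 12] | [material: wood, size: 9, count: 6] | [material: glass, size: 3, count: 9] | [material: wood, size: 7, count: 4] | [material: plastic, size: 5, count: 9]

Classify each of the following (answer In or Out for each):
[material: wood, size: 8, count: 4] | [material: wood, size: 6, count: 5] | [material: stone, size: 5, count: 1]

The common property of the 'In' items is: material is stone. No 'Out' item has it.
[material: wood, size: 8, count: 4] → material is wood → Out. [material: wood, size: 6, count: 5] → material is wood → Out. [material: stone, size: 5, count: 1] → material is stone → In.

Out, Out, In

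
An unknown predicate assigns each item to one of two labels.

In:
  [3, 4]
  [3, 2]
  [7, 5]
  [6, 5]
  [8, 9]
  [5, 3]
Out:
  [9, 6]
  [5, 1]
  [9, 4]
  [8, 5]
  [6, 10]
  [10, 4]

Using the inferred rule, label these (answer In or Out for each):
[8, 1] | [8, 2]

The classifier is using: |first − second| ≤ 2.
[8, 1] — |8−1| = 7, hence Out. [8, 2] — |8−2| = 6, hence Out.

Out, Out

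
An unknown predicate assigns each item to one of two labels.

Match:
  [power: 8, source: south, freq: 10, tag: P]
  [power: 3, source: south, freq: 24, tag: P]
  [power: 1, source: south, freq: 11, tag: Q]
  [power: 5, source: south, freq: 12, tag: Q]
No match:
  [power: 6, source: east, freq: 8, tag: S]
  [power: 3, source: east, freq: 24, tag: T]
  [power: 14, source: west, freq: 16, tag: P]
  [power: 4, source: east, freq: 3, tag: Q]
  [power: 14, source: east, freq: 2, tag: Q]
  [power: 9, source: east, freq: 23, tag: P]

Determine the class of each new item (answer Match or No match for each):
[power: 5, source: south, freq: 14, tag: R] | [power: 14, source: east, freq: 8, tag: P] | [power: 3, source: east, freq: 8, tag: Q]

The rule appears to be: source is south.
Match: [power: 5, source: south, freq: 14, tag: R], since source is south.
No match: [power: 14, source: east, freq: 8, tag: P], since source is east.
No match: [power: 3, source: east, freq: 8, tag: Q], since source is east.

Match, No match, No match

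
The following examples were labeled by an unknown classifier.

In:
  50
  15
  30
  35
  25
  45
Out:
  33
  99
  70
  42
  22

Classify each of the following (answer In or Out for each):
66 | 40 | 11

Rule: multiple of 5 AND at most 50. This holds for each 'In' example and fails for each 'Out' one.
66: 66 = 5·13 + 1, 66 > 50, doesn't match → Out. 40: 40 = 5·8, 40 ≤ 50, qualifies → In. 11: 11 = 5·2 + 1, 11 ≤ 50, doesn't match → Out.

Out, In, Out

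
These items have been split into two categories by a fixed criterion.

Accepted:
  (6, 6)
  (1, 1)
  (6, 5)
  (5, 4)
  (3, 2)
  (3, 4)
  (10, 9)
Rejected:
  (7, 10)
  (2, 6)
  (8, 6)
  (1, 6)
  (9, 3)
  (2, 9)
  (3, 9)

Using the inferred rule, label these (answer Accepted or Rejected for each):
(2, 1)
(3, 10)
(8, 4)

Accepted, Rejected, Rejected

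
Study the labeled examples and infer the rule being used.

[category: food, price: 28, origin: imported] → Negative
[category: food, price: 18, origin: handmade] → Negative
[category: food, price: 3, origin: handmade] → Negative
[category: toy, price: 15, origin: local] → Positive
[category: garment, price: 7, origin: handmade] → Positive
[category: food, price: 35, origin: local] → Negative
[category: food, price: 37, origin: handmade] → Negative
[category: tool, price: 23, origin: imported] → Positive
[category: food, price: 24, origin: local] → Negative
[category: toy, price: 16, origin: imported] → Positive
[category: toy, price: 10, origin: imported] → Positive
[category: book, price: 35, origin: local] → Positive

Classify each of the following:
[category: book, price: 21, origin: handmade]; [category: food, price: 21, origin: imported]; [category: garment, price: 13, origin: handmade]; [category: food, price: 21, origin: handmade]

Positive, Negative, Positive, Negative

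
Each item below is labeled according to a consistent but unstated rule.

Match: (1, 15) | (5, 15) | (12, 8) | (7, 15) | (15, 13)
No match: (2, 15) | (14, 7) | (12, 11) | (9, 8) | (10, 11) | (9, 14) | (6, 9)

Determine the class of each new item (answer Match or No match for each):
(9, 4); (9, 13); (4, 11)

Looking at the examples, the only property every 'Match' case has and every 'No match' case lacks is: sum is even.
(9, 4): No match (9+4 = 13). (9, 13): Match (9+13 = 22). (4, 11): No match (4+11 = 15).

No match, Match, No match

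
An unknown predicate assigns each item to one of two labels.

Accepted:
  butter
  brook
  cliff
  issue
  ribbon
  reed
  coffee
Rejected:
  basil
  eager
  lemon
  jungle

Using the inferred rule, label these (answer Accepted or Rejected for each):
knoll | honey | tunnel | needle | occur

Accepted, Rejected, Accepted, Accepted, Accepted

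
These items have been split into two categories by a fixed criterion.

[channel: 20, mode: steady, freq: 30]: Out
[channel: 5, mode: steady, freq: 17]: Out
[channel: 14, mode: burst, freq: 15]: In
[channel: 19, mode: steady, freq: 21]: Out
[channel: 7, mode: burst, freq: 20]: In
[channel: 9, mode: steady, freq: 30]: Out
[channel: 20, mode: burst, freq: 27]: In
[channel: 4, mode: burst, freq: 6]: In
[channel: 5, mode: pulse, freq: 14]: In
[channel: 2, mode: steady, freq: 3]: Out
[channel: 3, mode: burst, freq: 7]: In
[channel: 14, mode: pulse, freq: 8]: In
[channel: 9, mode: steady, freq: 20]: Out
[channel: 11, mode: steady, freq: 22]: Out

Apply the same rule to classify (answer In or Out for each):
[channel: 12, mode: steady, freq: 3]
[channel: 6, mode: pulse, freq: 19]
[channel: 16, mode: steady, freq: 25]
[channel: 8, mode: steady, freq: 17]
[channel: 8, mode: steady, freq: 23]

The distinguishing property — mode is not steady — holds for all the 'In' cases and none of the 'Out' cases.
[channel: 12, mode: steady, freq: 3] → mode is steady → Out. [channel: 6, mode: pulse, freq: 19] → mode is pulse → In. [channel: 16, mode: steady, freq: 25] → mode is steady → Out. [channel: 8, mode: steady, freq: 17] → mode is steady → Out. [channel: 8, mode: steady, freq: 23] → mode is steady → Out.

Out, In, Out, Out, Out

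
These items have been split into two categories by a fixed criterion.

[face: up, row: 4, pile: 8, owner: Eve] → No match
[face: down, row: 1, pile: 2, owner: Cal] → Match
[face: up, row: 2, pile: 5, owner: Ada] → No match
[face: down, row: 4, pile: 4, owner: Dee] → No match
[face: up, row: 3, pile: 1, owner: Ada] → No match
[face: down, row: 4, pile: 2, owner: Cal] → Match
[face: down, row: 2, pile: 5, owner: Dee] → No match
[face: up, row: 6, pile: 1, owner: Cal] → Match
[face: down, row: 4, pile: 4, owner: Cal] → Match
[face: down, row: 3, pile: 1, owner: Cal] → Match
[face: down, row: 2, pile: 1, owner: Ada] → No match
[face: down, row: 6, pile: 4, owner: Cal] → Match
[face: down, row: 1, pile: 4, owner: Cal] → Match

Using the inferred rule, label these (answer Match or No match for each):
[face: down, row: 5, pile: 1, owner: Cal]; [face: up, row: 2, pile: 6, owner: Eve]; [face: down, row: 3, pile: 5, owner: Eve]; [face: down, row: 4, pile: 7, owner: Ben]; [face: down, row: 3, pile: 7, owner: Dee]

Match, No match, No match, No match, No match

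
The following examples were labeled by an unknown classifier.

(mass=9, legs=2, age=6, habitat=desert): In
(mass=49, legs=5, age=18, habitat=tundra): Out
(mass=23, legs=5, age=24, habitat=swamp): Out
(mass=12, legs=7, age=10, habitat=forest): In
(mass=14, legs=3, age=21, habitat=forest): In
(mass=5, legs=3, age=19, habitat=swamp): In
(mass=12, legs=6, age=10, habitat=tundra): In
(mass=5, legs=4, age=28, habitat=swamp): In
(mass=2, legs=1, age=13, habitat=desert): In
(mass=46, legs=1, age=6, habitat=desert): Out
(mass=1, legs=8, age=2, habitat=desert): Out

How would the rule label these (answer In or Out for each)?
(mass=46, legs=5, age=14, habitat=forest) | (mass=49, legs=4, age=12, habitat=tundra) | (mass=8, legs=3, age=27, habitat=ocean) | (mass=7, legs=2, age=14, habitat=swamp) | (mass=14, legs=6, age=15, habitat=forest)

Out, Out, In, In, In

Every 'In' example satisfies: mass ≤ 14 AND age ≥ 6. None of the 'Out' examples do.
(mass=46, legs=5, age=14, habitat=forest): mass = 46, age = 14, doesn't match → Out. (mass=49, legs=4, age=12, habitat=tundra): mass = 49, age = 12, doesn't match → Out. (mass=8, legs=3, age=27, habitat=ocean): mass = 8, age = 27, qualifies → In. (mass=7, legs=2, age=14, habitat=swamp): mass = 7, age = 14, qualifies → In. (mass=14, legs=6, age=15, habitat=forest): mass = 14, age = 15, qualifies → In.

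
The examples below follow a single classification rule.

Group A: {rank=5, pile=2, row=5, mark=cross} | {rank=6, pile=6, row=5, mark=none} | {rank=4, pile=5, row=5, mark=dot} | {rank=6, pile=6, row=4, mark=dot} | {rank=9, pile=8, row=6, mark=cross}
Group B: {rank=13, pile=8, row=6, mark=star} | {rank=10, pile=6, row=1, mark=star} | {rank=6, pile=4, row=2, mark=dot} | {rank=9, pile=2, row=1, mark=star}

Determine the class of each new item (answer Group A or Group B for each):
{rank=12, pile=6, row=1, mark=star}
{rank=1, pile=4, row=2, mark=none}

The distinguishing property — rank ≤ 9 AND row ≥ 4 — holds for all the 'Group A' cases and none of the 'Group B' cases.

Group B, Group B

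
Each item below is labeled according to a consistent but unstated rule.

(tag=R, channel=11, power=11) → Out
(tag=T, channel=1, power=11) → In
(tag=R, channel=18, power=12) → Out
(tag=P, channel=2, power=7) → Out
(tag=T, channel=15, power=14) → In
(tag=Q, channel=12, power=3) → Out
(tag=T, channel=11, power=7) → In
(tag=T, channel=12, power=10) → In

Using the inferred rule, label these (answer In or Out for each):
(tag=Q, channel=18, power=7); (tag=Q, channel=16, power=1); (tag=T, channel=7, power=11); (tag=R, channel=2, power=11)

Looking at the examples, the only property every 'In' case has and every 'Out' case lacks is: tag is T.

Out, Out, In, Out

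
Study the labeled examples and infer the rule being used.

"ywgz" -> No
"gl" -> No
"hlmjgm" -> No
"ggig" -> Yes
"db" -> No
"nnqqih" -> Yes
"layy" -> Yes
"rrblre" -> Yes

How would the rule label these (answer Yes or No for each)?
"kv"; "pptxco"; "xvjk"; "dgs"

The common property of the 'Yes' items is: has a double letter. No 'No' item has it.
"kv" → no doubled letter → No.
"pptxco" → 'pp' doubled → Yes.
"xvjk" → no doubled letter → No.
"dgs" → no doubled letter → No.

No, Yes, No, No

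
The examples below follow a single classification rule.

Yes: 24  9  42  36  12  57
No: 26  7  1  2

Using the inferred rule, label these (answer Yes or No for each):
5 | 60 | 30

All 'Yes' examples share one property — multiple of 3 — and every 'No' example lacks it.

No, Yes, Yes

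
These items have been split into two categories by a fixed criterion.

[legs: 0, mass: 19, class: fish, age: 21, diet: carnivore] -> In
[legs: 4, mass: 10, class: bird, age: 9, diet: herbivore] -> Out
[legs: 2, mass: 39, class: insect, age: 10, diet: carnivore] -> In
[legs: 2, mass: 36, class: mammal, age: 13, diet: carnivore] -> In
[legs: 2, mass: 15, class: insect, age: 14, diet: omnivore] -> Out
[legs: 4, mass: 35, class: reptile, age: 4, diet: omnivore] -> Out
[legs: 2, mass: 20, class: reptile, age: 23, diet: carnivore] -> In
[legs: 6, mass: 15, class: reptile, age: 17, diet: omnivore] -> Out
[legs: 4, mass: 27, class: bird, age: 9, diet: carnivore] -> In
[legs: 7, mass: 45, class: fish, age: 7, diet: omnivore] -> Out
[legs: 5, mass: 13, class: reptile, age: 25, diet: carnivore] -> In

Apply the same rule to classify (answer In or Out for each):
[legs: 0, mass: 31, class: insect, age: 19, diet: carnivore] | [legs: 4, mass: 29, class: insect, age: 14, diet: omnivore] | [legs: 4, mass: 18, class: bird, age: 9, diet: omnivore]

'In' ⟺ diet is carnivore.
[legs: 0, mass: 31, class: insect, age: 19, diet: carnivore]: In (diet is carnivore). [legs: 4, mass: 29, class: insect, age: 14, diet: omnivore]: Out (diet is omnivore). [legs: 4, mass: 18, class: bird, age: 9, diet: omnivore]: Out (diet is omnivore).

In, Out, Out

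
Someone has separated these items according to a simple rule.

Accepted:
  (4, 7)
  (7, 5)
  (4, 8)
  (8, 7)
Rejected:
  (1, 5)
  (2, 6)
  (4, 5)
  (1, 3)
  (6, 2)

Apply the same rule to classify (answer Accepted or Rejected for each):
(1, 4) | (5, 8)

One predicate separates the groups cleanly: sum ≥ 11.
(1, 4): 1+4 = 5, lacks this property → Rejected. (5, 8): 5+8 = 13, matches → Accepted.

Rejected, Accepted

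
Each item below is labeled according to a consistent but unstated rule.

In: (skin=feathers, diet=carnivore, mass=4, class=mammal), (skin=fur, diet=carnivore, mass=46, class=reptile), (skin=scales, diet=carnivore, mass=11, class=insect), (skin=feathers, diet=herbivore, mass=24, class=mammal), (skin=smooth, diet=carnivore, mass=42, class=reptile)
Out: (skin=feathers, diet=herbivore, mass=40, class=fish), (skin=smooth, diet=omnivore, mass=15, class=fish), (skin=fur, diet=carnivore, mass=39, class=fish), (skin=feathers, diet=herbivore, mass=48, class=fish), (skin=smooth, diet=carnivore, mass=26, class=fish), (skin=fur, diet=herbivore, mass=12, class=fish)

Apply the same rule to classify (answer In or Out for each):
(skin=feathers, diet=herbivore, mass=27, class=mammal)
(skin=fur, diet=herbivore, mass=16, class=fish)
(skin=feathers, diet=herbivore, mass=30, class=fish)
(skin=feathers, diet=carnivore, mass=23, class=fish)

In, Out, Out, Out

The simplest hypothesis consistent with all the labels is: class is not fish.
In: (skin=feathers, diet=herbivore, mass=27, class=mammal), since class is mammal.
Out: (skin=fur, diet=herbivore, mass=16, class=fish), since class is fish.
Out: (skin=feathers, diet=herbivore, mass=30, class=fish), since class is fish.
Out: (skin=feathers, diet=carnivore, mass=23, class=fish), since class is fish.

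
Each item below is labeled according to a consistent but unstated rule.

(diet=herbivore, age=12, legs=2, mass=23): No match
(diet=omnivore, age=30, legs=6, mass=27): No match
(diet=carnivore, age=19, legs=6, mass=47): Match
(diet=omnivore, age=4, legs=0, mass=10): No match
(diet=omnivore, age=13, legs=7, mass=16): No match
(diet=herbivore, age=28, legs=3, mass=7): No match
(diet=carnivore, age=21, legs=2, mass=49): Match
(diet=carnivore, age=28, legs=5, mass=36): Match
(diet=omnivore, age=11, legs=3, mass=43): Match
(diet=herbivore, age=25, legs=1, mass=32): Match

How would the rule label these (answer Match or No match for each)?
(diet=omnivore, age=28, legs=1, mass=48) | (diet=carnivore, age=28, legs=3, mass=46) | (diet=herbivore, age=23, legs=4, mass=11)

The pattern is that an item is 'Match' exactly when: mass ≥ 32.
(diet=omnivore, age=28, legs=1, mass=48) — mass = 48, hence Match.
(diet=carnivore, age=28, legs=3, mass=46) — mass = 46, hence Match.
(diet=herbivore, age=23, legs=4, mass=11) — mass = 11, hence No match.

Match, Match, No match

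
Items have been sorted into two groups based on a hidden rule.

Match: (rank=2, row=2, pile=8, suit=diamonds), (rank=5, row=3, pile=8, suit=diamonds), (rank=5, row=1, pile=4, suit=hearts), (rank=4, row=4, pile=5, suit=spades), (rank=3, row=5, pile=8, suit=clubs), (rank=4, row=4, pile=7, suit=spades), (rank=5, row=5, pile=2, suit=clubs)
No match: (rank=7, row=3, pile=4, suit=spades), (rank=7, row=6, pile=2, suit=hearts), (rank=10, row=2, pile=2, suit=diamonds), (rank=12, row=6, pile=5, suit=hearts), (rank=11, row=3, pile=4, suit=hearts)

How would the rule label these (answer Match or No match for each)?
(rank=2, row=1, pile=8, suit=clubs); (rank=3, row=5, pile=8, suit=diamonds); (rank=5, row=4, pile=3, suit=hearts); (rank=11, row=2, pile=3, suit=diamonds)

The rule appears to be: rank ≤ 5.

Match, Match, Match, No match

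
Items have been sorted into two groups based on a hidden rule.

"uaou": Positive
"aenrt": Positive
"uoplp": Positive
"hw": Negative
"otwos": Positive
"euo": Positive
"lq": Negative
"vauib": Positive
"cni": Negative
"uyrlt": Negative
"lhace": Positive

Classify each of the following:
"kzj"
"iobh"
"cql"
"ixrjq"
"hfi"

Negative, Positive, Negative, Negative, Negative

'Positive' ⟺ has ≥ 2 vowels.
"kzj": 0 vowels — fails the rule, so Negative. "iobh": 2 vowels — checks out, so Positive. "cql": 0 vowels — fails the rule, so Negative. "ixrjq": 1 vowel — fails the rule, so Negative. "hfi": 1 vowel — fails the rule, so Negative.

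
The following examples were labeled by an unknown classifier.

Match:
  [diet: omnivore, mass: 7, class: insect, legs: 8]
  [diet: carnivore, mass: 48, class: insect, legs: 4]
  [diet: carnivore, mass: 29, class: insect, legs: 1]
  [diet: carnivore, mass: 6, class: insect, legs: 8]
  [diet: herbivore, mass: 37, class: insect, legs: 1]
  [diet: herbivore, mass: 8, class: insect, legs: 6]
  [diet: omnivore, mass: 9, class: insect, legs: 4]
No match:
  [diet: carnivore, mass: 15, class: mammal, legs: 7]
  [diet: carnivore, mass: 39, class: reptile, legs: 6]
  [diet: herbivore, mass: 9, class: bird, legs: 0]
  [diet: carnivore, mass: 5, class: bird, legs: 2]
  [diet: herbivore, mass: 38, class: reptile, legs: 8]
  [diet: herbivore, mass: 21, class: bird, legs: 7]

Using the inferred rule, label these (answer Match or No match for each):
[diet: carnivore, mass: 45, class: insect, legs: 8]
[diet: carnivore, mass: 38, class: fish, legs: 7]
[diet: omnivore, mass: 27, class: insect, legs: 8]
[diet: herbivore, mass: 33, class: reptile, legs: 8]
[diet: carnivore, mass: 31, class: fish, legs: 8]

Match, No match, Match, No match, No match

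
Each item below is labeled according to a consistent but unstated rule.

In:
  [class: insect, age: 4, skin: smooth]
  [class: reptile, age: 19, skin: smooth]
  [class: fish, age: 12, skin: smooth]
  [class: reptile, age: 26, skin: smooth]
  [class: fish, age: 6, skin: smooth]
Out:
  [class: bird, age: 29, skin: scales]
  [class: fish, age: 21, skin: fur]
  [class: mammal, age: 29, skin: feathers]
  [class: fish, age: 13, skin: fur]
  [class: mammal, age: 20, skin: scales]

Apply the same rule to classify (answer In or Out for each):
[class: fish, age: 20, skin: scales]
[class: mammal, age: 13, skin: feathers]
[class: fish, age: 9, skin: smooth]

Out, Out, In

'In' ⟺ skin is smooth.
Out: [class: fish, age: 20, skin: scales], since skin is scales. Out: [class: mammal, age: 13, skin: feathers], since skin is feathers. In: [class: fish, age: 9, skin: smooth], since skin is smooth.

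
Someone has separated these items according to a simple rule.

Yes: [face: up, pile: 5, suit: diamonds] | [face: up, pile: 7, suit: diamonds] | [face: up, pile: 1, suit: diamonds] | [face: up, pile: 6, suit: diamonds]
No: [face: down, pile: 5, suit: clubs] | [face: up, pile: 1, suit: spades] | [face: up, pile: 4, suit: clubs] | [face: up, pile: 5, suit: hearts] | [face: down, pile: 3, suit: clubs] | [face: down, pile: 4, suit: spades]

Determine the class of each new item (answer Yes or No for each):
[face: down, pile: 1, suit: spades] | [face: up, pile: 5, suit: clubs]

No, No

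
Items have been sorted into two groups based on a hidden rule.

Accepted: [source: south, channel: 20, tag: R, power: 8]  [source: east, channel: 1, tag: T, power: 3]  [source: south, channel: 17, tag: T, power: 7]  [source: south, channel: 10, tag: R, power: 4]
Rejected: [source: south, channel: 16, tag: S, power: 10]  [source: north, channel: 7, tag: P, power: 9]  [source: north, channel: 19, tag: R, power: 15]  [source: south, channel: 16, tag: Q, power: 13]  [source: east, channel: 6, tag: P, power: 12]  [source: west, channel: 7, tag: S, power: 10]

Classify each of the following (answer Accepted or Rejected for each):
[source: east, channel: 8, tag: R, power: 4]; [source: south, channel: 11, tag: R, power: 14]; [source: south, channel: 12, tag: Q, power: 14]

Accepted, Rejected, Rejected

The distinguishing property — power ≤ 8 — holds for all the 'Accepted' cases and none of the 'Rejected' cases.
[source: east, channel: 8, tag: R, power: 4]: Accepted (power = 4). [source: south, channel: 11, tag: R, power: 14]: Rejected (power = 14). [source: south, channel: 12, tag: Q, power: 14]: Rejected (power = 14).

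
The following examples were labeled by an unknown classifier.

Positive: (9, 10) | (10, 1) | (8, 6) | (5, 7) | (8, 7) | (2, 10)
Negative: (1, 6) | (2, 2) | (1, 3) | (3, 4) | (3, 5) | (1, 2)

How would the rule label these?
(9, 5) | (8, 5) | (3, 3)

Positive, Positive, Negative

The rule appears to be: sum ≥ 11.
(9, 5): 9+5 = 14, passes → Positive.
(8, 5): 8+5 = 13, passes → Positive.
(3, 3): 3+3 = 6, does not satisfy this → Negative.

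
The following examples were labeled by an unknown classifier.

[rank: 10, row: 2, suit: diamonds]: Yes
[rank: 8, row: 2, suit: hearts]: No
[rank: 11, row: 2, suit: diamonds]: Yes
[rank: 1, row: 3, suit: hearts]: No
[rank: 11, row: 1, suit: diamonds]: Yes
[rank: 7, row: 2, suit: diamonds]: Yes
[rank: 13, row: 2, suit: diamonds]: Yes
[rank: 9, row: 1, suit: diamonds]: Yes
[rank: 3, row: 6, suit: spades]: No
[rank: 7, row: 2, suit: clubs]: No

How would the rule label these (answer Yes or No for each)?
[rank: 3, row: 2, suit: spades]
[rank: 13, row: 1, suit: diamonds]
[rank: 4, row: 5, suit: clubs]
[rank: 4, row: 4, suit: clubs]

No, Yes, No, No

Every 'Yes' example satisfies: suit is diamonds. None of the 'No' examples do.
[rank: 3, row: 2, suit: spades] — suit is spades, hence No. [rank: 13, row: 1, suit: diamonds] — suit is diamonds, hence Yes. [rank: 4, row: 5, suit: clubs] — suit is clubs, hence No. [rank: 4, row: 4, suit: clubs] — suit is clubs, hence No.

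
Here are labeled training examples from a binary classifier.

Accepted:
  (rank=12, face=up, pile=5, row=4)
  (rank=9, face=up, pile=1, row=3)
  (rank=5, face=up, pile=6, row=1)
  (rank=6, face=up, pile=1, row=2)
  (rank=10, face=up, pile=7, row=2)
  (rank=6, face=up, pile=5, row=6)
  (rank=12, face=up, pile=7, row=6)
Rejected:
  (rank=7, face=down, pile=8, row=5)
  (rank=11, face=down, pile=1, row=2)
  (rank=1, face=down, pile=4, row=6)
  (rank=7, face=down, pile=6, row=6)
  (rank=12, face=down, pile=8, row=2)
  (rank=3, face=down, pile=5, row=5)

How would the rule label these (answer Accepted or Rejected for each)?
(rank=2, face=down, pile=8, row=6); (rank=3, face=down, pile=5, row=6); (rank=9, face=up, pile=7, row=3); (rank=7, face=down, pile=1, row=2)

Rejected, Rejected, Accepted, Rejected

Comparing the two groups points to one rule — face is up.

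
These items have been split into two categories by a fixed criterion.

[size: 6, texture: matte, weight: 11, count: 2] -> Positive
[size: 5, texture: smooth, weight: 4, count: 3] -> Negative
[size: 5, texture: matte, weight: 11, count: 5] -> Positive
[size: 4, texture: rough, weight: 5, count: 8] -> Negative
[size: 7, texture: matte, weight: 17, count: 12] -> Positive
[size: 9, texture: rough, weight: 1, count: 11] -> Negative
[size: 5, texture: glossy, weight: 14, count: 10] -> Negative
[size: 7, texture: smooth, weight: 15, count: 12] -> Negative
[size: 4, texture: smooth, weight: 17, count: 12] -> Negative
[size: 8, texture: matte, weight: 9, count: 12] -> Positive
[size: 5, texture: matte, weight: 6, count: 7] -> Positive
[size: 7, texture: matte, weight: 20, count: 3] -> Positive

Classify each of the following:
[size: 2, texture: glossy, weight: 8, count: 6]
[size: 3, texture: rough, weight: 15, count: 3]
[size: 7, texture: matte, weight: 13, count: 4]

Comparing the two groups points to one rule — texture is matte.
[size: 2, texture: glossy, weight: 8, count: 6]: texture is glossy, lacks this property → Negative.
[size: 3, texture: rough, weight: 15, count: 3]: texture is rough, lacks this property → Negative.
[size: 7, texture: matte, weight: 13, count: 4]: texture is matte, matches → Positive.

Negative, Negative, Positive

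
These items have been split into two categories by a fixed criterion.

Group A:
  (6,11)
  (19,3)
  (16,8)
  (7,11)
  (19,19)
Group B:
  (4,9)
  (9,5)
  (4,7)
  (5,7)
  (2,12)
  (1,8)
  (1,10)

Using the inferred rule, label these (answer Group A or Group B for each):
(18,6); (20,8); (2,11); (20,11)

The rule appears to be: sum ≥ 17.
(18,6) — 18+6 = 24, hence Group A.
(20,8) — 20+8 = 28, hence Group A.
(2,11) — 2+11 = 13, hence Group B.
(20,11) — 20+11 = 31, hence Group A.

Group A, Group A, Group B, Group A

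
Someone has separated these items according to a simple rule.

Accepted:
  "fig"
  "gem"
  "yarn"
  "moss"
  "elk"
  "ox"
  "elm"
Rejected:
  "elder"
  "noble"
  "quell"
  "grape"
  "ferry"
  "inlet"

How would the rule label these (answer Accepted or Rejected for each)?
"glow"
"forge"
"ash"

One predicate separates the groups cleanly: length ≤ 4.
Accepted: "glow", since length 4. Rejected: "forge", since length 5. Accepted: "ash", since length 3.

Accepted, Rejected, Accepted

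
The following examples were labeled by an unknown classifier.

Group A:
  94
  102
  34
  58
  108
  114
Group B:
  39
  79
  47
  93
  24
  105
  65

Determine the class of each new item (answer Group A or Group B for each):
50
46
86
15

The classifier is using: even AND at least 34.
50 → 50 is even, 50 ≥ 34 → Group A.
46 → 46 is even, 46 ≥ 34 → Group A.
86 → 86 is even, 86 ≥ 34 → Group A.
15 → 15 is odd, 15 < 34 → Group B.

Group A, Group A, Group A, Group B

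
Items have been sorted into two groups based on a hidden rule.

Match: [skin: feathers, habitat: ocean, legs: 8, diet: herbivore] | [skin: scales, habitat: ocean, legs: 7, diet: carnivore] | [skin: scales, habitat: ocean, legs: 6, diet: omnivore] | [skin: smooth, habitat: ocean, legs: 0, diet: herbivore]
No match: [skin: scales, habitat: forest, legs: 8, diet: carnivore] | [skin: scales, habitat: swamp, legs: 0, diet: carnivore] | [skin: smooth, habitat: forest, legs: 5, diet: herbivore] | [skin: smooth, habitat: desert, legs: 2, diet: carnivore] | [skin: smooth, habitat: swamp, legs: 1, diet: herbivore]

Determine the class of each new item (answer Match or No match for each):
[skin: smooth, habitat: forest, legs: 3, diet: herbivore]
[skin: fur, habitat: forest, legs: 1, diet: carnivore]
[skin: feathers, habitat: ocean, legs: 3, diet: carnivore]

No match, No match, Match

Checking candidate rules against both groups, what survives is: habitat is ocean.
[skin: smooth, habitat: forest, legs: 3, diet: herbivore] → habitat is forest → No match. [skin: fur, habitat: forest, legs: 1, diet: carnivore] → habitat is forest → No match. [skin: feathers, habitat: ocean, legs: 3, diet: carnivore] → habitat is ocean → Match.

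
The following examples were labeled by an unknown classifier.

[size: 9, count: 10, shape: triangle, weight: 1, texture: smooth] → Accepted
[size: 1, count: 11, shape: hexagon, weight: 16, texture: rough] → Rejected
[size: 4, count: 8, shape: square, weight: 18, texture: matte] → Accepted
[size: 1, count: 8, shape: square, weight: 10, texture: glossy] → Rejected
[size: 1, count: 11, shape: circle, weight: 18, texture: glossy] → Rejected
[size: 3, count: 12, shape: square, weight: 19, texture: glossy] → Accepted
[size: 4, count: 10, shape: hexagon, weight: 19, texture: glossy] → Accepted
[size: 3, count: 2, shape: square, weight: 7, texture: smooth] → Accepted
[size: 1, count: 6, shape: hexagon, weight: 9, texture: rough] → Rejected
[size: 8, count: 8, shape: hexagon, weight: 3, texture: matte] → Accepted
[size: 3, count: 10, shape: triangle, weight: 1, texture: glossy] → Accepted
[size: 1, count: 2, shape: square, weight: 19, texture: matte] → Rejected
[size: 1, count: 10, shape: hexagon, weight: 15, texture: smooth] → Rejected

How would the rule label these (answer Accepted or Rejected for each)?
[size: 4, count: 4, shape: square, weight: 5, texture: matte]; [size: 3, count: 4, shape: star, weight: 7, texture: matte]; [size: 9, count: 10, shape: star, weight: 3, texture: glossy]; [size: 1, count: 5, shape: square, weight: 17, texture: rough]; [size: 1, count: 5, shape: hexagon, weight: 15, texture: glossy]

Accepted, Accepted, Accepted, Rejected, Rejected

All 'Accepted' examples share one property — size ≥ 3 — and every 'Rejected' example lacks it.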